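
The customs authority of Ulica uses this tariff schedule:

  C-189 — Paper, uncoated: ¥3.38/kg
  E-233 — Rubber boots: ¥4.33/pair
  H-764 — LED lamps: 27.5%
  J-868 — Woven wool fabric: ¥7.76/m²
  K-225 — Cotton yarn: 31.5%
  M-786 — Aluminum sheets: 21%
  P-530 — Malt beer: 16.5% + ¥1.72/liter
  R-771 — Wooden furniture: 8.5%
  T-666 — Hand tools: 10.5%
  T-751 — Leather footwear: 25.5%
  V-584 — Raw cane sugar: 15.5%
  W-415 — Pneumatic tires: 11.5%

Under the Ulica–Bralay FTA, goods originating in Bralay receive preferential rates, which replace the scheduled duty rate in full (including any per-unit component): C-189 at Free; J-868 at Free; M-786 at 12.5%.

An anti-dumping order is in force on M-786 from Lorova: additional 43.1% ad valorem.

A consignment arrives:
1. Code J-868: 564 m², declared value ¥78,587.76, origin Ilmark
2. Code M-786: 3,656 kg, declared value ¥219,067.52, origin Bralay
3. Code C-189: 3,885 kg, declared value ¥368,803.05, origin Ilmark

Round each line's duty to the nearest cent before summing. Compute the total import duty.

Line 1 (J-868, Ilmark, 564 m², ¥78,587.76):
Base rate for J-868 is ¥7.76/m².
J-868 has an FTA preferential rate, but origin Ilmark is not Bralay; base rate stands.
Duty = 564 × ¥7.76 = ¥4,376.64.
Line 2 (M-786, Bralay, 3,656 kg, ¥219,067.52):
Base rate for M-786 is 21%.
Origin Bralay qualifies under the Ulica–Bralay agreement and M-786 is covered: preferential rate 12.5% applies instead.
The additional-duty order on M-786 targets Lorova, not Bralay; it does not apply.
Duty = ¥219,067.52 × 12.5% = ¥27,383.44.
Line 3 (C-189, Ilmark, 3,885 kg, ¥368,803.05):
Base rate for C-189 is ¥3.38/kg.
C-189 has an FTA preferential rate, but origin Ilmark is not Bralay; base rate stands.
Duty = 3,885 × ¥3.38 = ¥13,131.30.
Total = ¥4,376.64 + ¥27,383.44 + ¥13,131.30 = ¥44,891.38.

¥44,891.38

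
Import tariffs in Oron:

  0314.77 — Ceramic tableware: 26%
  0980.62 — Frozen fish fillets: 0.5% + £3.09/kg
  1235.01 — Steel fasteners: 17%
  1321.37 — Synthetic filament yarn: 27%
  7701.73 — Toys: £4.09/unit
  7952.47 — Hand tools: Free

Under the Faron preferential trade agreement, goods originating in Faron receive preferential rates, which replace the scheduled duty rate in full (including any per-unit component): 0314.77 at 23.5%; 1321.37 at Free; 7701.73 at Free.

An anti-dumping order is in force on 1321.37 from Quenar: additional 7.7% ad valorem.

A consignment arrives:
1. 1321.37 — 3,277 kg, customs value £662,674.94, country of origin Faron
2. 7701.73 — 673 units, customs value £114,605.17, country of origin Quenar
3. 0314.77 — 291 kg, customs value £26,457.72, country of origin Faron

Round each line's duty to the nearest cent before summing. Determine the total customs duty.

£8,970.13

Line 1 (1321.37, Faron, 3,277 kg, £662,674.94):
Base rate for 1321.37 is 27%.
Origin Faron qualifies under the Oron–Faron agreement and 1321.37 is covered: preferential rate Free applies instead.
The additional-duty order on 1321.37 targets Quenar, not Faron; it does not apply.
Duty = £662,674.94 × 0% = £0.00.
Line 2 (7701.73, Quenar, 673 units, £114,605.17):
Base rate for 7701.73 is £4.09/unit.
7701.73 has an FTA preferential rate, but origin Quenar is not Faron; base rate stands.
Duty = 673 × £4.09 = £2,752.57.
Line 3 (0314.77, Faron, 291 kg, £26,457.72):
Base rate for 0314.77 is 26%.
Origin Faron qualifies under the Oron–Faron agreement and 0314.77 is covered: preferential rate 23.5% applies instead.
Duty = £26,457.72 × 23.5% = £6,217.56.
Total = £0.00 + £2,752.57 + £6,217.56 = £8,970.13.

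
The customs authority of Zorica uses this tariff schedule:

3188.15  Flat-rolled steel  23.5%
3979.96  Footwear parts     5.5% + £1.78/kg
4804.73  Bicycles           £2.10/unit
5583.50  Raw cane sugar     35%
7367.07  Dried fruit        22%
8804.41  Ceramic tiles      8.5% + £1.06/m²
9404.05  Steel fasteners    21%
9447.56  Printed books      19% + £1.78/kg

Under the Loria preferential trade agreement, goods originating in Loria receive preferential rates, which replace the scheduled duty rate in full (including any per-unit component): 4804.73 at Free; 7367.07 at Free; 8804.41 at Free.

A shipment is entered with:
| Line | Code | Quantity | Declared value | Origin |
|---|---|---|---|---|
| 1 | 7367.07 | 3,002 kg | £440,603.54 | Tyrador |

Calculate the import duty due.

£96,932.78

Line 1 (7367.07, Tyrador, 3,002 kg, £440,603.54):
Base rate for 7367.07 is 22%.
7367.07 has an FTA preferential rate, but origin Tyrador is not Loria; base rate stands.
Duty = £440,603.54 × 22% = £96,932.78.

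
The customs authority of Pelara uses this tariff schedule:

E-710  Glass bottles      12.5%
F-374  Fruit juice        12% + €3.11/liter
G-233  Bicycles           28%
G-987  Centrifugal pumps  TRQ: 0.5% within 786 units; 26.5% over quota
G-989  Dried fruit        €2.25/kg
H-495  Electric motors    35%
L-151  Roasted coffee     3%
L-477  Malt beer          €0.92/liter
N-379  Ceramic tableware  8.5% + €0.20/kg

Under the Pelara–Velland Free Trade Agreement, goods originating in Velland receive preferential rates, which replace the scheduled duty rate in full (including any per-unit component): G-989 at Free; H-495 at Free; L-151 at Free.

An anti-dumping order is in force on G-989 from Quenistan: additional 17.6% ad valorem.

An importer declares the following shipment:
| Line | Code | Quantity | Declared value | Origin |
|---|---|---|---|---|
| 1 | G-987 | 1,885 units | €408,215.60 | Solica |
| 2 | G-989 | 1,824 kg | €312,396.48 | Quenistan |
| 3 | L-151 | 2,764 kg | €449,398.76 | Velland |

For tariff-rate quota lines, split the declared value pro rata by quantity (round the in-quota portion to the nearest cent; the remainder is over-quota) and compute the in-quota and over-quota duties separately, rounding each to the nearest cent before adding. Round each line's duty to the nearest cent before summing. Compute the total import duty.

€123,006.71

Line 1 (G-987, Solica, 1,885 units, €408,215.60):
Code G-987 is under a tariff-rate quota (threshold 786 units). In-quota: 786 units at 0.5%; over-quota: 1,099 units at 26.5%.
Pro-rata value split: in-quota = €408,215.60 × 786/1,885 = €170,216.16; over-quota = €408,215.60 − €170,216.16 = €237,999.44.
In-quota duty = €170,216.16 × 0.5% = €851.08. Over-quota duty = €237,999.44 × 26.5% = €63,069.85.
Line duty = €851.08 + €63,069.85 = €63,920.93.
Line 2 (G-989, Quenistan, 1,824 kg, €312,396.48):
Base rate for G-989 is €2.25/kg.
G-989 has an FTA preferential rate, but origin Quenistan is not Velland; base rate stands.
Additional duty on G-989 from Quenistan: +17.6% ad valorem. Applied ad valorem rate = 17.6%.
Duty = €312,396.48 × 17.6% + 1,824 × €2.25 = €59,085.78.
Line 3 (L-151, Velland, 2,764 kg, €449,398.76):
Base rate for L-151 is 3%.
Origin Velland qualifies under the Pelara–Velland agreement and L-151 is covered: preferential rate Free applies instead.
Duty = €449,398.76 × 0% = €0.00.
Total = €63,920.93 + €59,085.78 + €0.00 = €123,006.71.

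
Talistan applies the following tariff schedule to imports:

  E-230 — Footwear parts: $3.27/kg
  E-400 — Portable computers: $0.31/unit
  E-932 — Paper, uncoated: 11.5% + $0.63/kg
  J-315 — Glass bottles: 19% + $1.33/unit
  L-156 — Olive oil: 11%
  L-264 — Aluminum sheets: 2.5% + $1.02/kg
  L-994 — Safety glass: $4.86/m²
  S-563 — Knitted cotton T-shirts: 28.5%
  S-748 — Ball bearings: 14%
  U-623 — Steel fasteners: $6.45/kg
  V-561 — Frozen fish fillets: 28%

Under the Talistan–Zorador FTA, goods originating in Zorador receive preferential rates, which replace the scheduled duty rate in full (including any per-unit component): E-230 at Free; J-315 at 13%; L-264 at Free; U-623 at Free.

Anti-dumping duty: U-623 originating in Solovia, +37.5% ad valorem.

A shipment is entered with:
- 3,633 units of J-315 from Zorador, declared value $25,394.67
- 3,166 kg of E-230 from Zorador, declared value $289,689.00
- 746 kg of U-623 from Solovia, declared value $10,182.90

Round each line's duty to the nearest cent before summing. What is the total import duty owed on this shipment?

$11,931.60

Line 1 (J-315, Zorador, 3,633 units, $25,394.67):
Base rate for J-315 is 19% + $1.33/unit.
Origin Zorador qualifies under the Talistan–Zorador agreement and J-315 is covered: preferential rate 13% applies instead.
Duty = $25,394.67 × 13% = $3,301.31.
Line 2 (E-230, Zorador, 3,166 kg, $289,689.00):
Base rate for E-230 is $3.27/kg.
Origin Zorador qualifies under the Talistan–Zorador agreement and E-230 is covered: preferential rate Free applies instead.
Duty = $289,689.00 × 0% = $0.00.
Line 3 (U-623, Solovia, 746 kg, $10,182.90):
Base rate for U-623 is $6.45/kg.
U-623 has an FTA preferential rate, but origin Solovia is not Zorador; base rate stands.
Additional duty on U-623 from Solovia: +37.5% ad valorem. Applied ad valorem rate = 37.5%.
Duty = $10,182.90 × 37.5% + 746 × $6.45 = $8,630.29.
Total = $3,301.31 + $0.00 + $8,630.29 = $11,931.60.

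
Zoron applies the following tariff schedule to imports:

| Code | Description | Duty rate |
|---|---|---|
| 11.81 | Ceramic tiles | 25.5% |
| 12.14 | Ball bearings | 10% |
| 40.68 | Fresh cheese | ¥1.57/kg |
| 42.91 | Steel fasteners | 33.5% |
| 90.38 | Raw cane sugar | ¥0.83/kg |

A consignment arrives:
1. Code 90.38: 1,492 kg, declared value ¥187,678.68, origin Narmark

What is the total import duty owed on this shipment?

¥1,238.36

Line 1 (90.38, Narmark, 1,492 kg, ¥187,678.68):
Base rate for 90.38 is ¥0.83/kg.
Duty = 1,492 × ¥0.83 = ¥1,238.36.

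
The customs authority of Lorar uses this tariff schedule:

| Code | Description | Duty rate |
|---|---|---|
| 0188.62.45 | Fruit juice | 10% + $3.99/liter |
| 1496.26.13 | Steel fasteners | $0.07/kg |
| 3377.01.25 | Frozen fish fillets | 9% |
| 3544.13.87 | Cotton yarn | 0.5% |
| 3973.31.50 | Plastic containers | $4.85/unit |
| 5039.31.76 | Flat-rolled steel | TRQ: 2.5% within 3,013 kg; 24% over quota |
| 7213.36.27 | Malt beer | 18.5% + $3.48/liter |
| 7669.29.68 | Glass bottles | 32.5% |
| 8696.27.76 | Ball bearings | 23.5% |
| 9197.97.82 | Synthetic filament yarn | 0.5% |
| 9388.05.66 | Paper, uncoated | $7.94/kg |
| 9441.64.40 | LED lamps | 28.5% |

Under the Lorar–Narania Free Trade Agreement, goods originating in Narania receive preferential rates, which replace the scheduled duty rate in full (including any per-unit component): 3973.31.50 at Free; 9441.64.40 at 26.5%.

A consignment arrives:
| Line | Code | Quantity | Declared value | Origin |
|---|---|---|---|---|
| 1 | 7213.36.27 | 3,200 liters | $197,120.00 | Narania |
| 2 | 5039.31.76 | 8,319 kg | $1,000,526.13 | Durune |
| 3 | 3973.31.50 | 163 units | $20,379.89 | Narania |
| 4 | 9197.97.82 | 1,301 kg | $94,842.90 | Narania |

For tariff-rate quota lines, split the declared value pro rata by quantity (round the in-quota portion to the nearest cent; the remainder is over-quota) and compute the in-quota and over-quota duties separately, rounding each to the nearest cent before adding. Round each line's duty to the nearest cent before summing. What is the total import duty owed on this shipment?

$210,293.38

Line 1 (7213.36.27, Narania, 3,200 liters, $197,120.00):
Base rate for 7213.36.27 is 18.5% + $3.48/liter.
Origin Narania is the FTA partner but 7213.36.27 is not on the preference list; base rate stands.
Duty = $197,120.00 × 18.5% + 3,200 × $3.48 = $47,603.20.
Line 2 (5039.31.76, Durune, 8,319 kg, $1,000,526.13):
Code 5039.31.76 is under a tariff-rate quota (threshold 3,013 kg). In-quota: 3,013 kg at 2.5%; over-quota: 5,306 kg at 24%.
Pro-rata value split: in-quota = $1,000,526.13 × 3,013/8,319 = $362,373.51; over-quota = $1,000,526.13 − $362,373.51 = $638,152.62.
In-quota duty = $362,373.51 × 2.5% = $9,059.34. Over-quota duty = $638,152.62 × 24% = $153,156.63.
Line duty = $9,059.34 + $153,156.63 = $162,215.97.
Line 3 (3973.31.50, Narania, 163 units, $20,379.89):
Base rate for 3973.31.50 is $4.85/unit.
Origin Narania qualifies under the Lorar–Narania agreement and 3973.31.50 is covered: preferential rate Free applies instead.
Duty = $20,379.89 × 0% = $0.00.
Line 4 (9197.97.82, Narania, 1,301 kg, $94,842.90):
Base rate for 9197.97.82 is 0.5%.
Origin Narania is the FTA partner but 9197.97.82 is not on the preference list; base rate stands.
Duty = $94,842.90 × 0.5% = $474.21.
Total = $47,603.20 + $162,215.97 + $0.00 + $474.21 = $210,293.38.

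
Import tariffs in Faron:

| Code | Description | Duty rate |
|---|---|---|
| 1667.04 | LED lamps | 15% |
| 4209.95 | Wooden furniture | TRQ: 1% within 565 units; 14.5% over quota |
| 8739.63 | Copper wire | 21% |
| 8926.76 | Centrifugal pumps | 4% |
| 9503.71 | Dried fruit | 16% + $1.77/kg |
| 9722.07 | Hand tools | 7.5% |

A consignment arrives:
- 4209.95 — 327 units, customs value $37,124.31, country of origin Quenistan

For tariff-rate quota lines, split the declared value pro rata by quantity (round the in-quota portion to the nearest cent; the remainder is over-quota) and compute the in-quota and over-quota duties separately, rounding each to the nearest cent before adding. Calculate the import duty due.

Line 1 (4209.95, Quenistan, 327 units, $37,124.31):
Code 4209.95 is under a tariff-rate quota (threshold 565 units). Quantity 327 units is within the quota, so the in-quota rate 1% applies to the full value.
Duty = $37,124.31 × 1% = $371.24.

$371.24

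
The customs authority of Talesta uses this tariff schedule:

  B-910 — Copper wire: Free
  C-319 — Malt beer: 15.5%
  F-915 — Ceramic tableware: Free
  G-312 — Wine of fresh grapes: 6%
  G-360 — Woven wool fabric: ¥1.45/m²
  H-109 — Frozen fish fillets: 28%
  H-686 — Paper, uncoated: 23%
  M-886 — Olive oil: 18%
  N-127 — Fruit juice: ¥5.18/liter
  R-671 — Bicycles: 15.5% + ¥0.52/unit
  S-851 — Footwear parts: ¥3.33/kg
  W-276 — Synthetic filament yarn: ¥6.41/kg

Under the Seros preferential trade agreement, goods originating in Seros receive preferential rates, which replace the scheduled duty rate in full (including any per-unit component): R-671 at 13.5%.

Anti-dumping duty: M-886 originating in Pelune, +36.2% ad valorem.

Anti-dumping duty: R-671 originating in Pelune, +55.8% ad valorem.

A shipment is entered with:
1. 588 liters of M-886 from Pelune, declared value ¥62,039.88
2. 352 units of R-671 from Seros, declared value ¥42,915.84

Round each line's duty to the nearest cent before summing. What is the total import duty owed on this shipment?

Line 1 (M-886, Pelune, 588 liters, ¥62,039.88):
Base rate for M-886 is 18%.
Additional duty on M-886 from Pelune: +36.2%. Applied ad valorem rate: 18% + 36.2% = 54.2%.
Duty = ¥62,039.88 × 54.2% = ¥33,625.61.
Line 2 (R-671, Seros, 352 units, ¥42,915.84):
Base rate for R-671 is 15.5% + ¥0.52/unit.
Origin Seros qualifies under the Talesta–Seros agreement and R-671 is covered: preferential rate 13.5% applies instead.
The additional-duty order on R-671 targets Pelune, not Seros; it does not apply.
Duty = ¥42,915.84 × 13.5% = ¥5,793.64.
Total = ¥33,625.61 + ¥5,793.64 = ¥39,419.25.

¥39,419.25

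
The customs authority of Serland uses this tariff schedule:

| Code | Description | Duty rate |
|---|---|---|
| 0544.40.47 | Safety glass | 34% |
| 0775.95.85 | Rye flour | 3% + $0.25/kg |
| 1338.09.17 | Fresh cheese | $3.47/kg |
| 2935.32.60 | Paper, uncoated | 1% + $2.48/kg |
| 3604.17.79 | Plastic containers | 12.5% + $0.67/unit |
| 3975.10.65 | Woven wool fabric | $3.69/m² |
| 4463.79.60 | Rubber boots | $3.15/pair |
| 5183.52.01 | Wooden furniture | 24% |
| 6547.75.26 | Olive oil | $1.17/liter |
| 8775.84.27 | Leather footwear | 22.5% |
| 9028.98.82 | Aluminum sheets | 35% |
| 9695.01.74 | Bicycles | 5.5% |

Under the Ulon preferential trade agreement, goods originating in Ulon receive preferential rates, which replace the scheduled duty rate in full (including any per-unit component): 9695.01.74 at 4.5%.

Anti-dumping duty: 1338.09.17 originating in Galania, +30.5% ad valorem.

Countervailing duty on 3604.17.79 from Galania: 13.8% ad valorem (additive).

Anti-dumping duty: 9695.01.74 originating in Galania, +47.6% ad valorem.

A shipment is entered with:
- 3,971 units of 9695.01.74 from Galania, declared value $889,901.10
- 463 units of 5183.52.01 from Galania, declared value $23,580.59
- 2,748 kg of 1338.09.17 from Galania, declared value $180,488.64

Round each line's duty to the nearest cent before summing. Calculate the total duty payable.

$542,781.42

Line 1 (9695.01.74, Galania, 3,971 units, $889,901.10):
Base rate for 9695.01.74 is 5.5%.
9695.01.74 has an FTA preferential rate, but origin Galania is not Ulon; base rate stands.
Additional duty on 9695.01.74 from Galania: +47.6%. Applied ad valorem rate: 5.5% + 47.6% = 53.1%.
Duty = $889,901.10 × 53.1% = $472,537.48.
Line 2 (5183.52.01, Galania, 463 units, $23,580.59):
Base rate for 5183.52.01 is 24%.
Duty = $23,580.59 × 24% = $5,659.34.
Line 3 (1338.09.17, Galania, 2,748 kg, $180,488.64):
Base rate for 1338.09.17 is $3.47/kg.
Additional duty on 1338.09.17 from Galania: +30.5% ad valorem. Applied ad valorem rate = 30.5%.
Duty = $180,488.64 × 30.5% + 2,748 × $3.47 = $64,584.60.
Total = $472,537.48 + $5,659.34 + $64,584.60 = $542,781.42.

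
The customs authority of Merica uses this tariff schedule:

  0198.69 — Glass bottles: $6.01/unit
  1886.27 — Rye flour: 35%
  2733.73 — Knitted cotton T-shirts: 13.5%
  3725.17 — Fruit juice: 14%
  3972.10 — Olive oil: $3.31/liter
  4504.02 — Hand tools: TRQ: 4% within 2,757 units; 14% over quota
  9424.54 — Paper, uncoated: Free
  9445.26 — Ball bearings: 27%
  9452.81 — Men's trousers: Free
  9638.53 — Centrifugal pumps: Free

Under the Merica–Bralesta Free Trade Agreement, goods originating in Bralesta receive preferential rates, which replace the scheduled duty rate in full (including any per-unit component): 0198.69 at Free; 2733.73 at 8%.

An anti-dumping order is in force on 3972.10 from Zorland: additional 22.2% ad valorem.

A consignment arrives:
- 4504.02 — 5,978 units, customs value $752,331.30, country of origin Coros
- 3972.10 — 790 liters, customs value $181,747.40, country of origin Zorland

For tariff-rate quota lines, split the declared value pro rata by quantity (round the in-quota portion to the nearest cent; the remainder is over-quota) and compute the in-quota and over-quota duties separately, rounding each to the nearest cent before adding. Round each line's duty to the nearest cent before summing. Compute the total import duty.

Line 1 (4504.02, Coros, 5,978 units, $752,331.30):
Code 4504.02 is under a tariff-rate quota (threshold 2,757 units). In-quota: 2,757 units at 4%; over-quota: 3,221 units at 14%.
Pro-rata value split: in-quota = $752,331.30 × 2,757/5,978 = $346,968.45; over-quota = $752,331.30 − $346,968.45 = $405,362.85.
In-quota duty = $346,968.45 × 4% = $13,878.74. Over-quota duty = $405,362.85 × 14% = $56,750.80.
Line duty = $13,878.74 + $56,750.80 = $70,629.54.
Line 2 (3972.10, Zorland, 790 liters, $181,747.40):
Base rate for 3972.10 is $3.31/liter.
Additional duty on 3972.10 from Zorland: +22.2% ad valorem. Applied ad valorem rate = 22.2%.
Duty = $181,747.40 × 22.2% + 790 × $3.31 = $42,962.82.
Total = $70,629.54 + $42,962.82 = $113,592.36.

$113,592.36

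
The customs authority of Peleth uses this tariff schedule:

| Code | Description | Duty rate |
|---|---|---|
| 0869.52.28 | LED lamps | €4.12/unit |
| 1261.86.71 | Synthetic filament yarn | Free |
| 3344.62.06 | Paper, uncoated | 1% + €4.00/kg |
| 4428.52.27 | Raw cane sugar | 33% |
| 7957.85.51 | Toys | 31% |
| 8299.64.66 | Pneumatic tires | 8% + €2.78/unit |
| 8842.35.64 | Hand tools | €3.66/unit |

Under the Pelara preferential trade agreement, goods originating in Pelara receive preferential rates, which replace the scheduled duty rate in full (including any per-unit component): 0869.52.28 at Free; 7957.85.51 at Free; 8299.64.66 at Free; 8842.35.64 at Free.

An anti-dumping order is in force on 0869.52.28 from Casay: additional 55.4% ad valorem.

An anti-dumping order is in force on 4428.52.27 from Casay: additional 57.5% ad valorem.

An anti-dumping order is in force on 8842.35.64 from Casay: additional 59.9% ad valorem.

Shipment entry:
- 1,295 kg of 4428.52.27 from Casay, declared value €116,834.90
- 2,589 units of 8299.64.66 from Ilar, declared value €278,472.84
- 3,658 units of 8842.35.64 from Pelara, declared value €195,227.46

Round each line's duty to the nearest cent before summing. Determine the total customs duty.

Line 1 (4428.52.27, Casay, 1,295 kg, €116,834.90):
Base rate for 4428.52.27 is 33%.
Additional duty on 4428.52.27 from Casay: +57.5%. Applied ad valorem rate: 33% + 57.5% = 90.5%.
Duty = €116,834.90 × 90.5% = €105,735.58.
Line 2 (8299.64.66, Ilar, 2,589 units, €278,472.84):
Base rate for 8299.64.66 is 8% + €2.78/unit.
8299.64.66 has an FTA preferential rate, but origin Ilar is not Pelara; base rate stands.
Duty = €278,472.84 × 8% + 2,589 × €2.78 = €29,475.25.
Line 3 (8842.35.64, Pelara, 3,658 units, €195,227.46):
Base rate for 8842.35.64 is €3.66/unit.
Origin Pelara qualifies under the Peleth–Pelara agreement and 8842.35.64 is covered: preferential rate Free applies instead.
The additional-duty order on 8842.35.64 targets Casay, not Pelara; it does not apply.
Duty = €195,227.46 × 0% = €0.00.
Total = €105,735.58 + €29,475.25 + €0.00 = €135,210.83.

€135,210.83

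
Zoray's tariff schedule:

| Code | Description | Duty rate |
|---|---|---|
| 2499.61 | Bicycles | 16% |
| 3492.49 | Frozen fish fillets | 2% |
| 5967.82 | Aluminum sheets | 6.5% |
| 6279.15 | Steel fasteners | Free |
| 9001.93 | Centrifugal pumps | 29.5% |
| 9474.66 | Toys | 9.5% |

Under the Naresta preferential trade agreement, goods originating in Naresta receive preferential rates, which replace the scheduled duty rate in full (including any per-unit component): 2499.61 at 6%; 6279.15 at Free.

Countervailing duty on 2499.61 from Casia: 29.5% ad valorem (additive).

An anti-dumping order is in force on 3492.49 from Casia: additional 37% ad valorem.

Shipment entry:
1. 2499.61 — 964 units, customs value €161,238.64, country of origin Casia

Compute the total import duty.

Line 1 (2499.61, Casia, 964 units, €161,238.64):
Base rate for 2499.61 is 16%.
2499.61 has an FTA preferential rate, but origin Casia is not Naresta; base rate stands.
Additional duty on 2499.61 from Casia: +29.5%. Applied ad valorem rate: 16% + 29.5% = 45.5%.
Duty = €161,238.64 × 45.5% = €73,363.58.

€73,363.58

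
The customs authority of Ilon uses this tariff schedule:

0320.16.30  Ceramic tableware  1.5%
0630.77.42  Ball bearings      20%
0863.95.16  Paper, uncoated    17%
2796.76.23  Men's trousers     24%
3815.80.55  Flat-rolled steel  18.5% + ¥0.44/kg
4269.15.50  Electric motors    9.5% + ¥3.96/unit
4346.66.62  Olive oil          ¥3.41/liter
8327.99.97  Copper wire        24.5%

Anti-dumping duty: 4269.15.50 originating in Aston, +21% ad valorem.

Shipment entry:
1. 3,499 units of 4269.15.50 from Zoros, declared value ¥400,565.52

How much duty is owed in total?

¥51,909.76

Line 1 (4269.15.50, Zoros, 3,499 units, ¥400,565.52):
Base rate for 4269.15.50 is 9.5% + ¥3.96/unit.
The additional-duty order on 4269.15.50 targets Aston, not Zoros; it does not apply.
Duty = ¥400,565.52 × 9.5% + 3,499 × ¥3.96 = ¥51,909.76.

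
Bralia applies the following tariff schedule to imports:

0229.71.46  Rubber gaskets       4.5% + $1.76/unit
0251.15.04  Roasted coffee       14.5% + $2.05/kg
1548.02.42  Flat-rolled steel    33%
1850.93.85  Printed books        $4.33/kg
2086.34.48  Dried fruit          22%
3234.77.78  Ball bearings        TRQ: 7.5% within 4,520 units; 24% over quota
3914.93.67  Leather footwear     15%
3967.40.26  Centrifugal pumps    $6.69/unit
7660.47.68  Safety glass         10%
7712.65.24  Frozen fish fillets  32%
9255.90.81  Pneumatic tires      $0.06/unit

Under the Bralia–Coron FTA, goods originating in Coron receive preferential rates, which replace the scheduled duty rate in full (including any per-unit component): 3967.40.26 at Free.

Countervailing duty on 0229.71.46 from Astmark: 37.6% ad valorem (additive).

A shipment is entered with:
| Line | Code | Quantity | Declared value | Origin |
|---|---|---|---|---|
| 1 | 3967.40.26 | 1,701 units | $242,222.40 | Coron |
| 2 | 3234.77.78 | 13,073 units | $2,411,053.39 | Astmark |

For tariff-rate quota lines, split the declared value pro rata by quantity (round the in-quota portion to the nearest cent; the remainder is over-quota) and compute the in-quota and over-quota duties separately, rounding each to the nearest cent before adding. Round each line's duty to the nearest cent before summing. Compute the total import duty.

$441,104.92

Line 1 (3967.40.26, Coron, 1,701 units, $242,222.40):
Base rate for 3967.40.26 is $6.69/unit.
Origin Coron qualifies under the Bralia–Coron agreement and 3967.40.26 is covered: preferential rate Free applies instead.
Duty = $242,222.40 × 0% = $0.00.
Line 2 (3234.77.78, Astmark, 13,073 units, $2,411,053.39):
Code 3234.77.78 is under a tariff-rate quota (threshold 4,520 units). In-quota: 4,520 units at 7.5%; over-quota: 8,553 units at 24%.
Pro-rata value split: in-quota = $2,411,053.39 × 4,520/13,073 = $833,623.60; over-quota = $2,411,053.39 − $833,623.60 = $1,577,429.79.
In-quota duty = $833,623.60 × 7.5% = $62,521.77. Over-quota duty = $1,577,429.79 × 24% = $378,583.15.
Line duty = $62,521.77 + $378,583.15 = $441,104.92.
Total = $0.00 + $441,104.92 = $441,104.92.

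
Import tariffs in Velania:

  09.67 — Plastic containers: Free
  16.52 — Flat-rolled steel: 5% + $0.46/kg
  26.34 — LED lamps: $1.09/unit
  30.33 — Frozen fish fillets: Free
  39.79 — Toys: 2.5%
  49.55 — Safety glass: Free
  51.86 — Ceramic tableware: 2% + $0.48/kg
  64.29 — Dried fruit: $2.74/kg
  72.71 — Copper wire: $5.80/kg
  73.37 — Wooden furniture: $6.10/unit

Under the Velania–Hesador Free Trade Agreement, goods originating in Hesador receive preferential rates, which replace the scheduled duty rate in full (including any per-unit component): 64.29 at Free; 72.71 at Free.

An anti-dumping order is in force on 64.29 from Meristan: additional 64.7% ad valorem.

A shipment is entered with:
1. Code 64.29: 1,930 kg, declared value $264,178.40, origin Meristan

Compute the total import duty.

Line 1 (64.29, Meristan, 1,930 kg, $264,178.40):
Base rate for 64.29 is $2.74/kg.
64.29 has an FTA preferential rate, but origin Meristan is not Hesador; base rate stands.
Additional duty on 64.29 from Meristan: +64.7% ad valorem. Applied ad valorem rate = 64.7%.
Duty = $264,178.40 × 64.7% + 1,930 × $2.74 = $176,211.62.

$176,211.62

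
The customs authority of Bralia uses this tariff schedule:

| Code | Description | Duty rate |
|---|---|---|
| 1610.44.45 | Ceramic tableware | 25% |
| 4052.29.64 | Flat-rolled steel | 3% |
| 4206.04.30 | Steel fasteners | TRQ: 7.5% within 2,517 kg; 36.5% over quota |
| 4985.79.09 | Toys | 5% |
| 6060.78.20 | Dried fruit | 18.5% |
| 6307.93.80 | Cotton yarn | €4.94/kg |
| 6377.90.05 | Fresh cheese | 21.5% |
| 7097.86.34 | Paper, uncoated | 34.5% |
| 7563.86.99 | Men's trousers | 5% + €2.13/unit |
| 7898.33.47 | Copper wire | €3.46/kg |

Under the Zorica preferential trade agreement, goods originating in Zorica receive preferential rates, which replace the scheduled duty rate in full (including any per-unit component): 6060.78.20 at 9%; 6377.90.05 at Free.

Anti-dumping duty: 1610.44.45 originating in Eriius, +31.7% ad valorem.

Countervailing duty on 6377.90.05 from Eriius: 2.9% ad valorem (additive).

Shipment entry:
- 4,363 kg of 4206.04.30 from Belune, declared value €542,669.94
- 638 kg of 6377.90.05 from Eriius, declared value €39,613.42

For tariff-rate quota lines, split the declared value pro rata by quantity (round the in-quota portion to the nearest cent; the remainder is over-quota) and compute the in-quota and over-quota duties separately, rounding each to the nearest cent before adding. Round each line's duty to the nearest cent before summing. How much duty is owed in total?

Line 1 (4206.04.30, Belune, 4,363 kg, €542,669.94):
Code 4206.04.30 is under a tariff-rate quota (threshold 2,517 kg). In-quota: 2,517 kg at 7.5%; over-quota: 1,846 kg at 36.5%.
Pro-rata value split: in-quota = €542,669.94 × 2,517/4,363 = €313,064.46; over-quota = €542,669.94 − €313,064.46 = €229,605.48.
In-quota duty = €313,064.46 × 7.5% = €23,479.83. Over-quota duty = €229,605.48 × 36.5% = €83,806.00.
Line duty = €23,479.83 + €83,806.00 = €107,285.83.
Line 2 (6377.90.05, Eriius, 638 kg, €39,613.42):
Base rate for 6377.90.05 is 21.5%.
6377.90.05 has an FTA preferential rate, but origin Eriius is not Zorica; base rate stands.
Additional duty on 6377.90.05 from Eriius: +2.9%. Applied ad valorem rate: 21.5% + 2.9% = 24.4%.
Duty = €39,613.42 × 24.4% = €9,665.67.
Total = €107,285.83 + €9,665.67 = €116,951.50.

€116,951.50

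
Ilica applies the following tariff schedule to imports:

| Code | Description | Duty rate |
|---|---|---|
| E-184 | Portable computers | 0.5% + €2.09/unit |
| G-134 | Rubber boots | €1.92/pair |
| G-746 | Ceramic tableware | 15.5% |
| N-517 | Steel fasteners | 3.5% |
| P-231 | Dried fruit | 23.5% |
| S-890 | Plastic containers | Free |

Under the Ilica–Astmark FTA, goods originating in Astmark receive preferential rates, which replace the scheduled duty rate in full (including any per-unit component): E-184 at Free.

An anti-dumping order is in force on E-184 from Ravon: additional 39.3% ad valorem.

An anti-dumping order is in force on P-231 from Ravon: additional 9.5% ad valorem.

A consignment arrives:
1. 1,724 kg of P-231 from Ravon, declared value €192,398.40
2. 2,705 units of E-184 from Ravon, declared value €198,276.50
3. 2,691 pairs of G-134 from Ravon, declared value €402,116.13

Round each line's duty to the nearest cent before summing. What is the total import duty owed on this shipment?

€153,225.69

Line 1 (P-231, Ravon, 1,724 kg, €192,398.40):
Base rate for P-231 is 23.5%.
Additional duty on P-231 from Ravon: +9.5%. Applied ad valorem rate: 23.5% + 9.5% = 33%.
Duty = €192,398.40 × 33% = €63,491.47.
Line 2 (E-184, Ravon, 2,705 units, €198,276.50):
Base rate for E-184 is 0.5% + €2.09/unit.
E-184 has an FTA preferential rate, but origin Ravon is not Astmark; base rate stands.
Additional duty on E-184 from Ravon: +39.3%. Applied ad valorem rate: 0.5% + 39.3% = 39.8%.
Duty = €198,276.50 × 39.8% + 2,705 × €2.09 = €84,567.50.
Line 3 (G-134, Ravon, 2,691 pairs, €402,116.13):
Base rate for G-134 is €1.92/pair.
Duty = 2,691 × €1.92 = €5,166.72.
Total = €63,491.47 + €84,567.50 + €5,166.72 = €153,225.69.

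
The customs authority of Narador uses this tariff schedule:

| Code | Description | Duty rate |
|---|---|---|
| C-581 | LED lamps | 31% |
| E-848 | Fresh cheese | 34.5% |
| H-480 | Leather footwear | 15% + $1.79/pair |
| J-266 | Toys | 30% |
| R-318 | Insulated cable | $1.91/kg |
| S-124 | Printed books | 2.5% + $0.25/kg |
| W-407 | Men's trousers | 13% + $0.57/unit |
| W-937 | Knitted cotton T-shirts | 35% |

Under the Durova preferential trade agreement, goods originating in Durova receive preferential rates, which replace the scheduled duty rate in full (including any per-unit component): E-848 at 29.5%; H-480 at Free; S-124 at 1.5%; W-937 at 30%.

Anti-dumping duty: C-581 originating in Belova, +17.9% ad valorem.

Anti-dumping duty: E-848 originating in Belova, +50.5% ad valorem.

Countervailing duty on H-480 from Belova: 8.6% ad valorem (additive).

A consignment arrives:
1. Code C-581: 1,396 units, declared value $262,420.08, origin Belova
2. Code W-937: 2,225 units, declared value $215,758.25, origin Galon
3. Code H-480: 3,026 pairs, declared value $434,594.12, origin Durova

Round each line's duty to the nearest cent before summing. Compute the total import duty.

$203,838.81

Line 1 (C-581, Belova, 1,396 units, $262,420.08):
Base rate for C-581 is 31%.
Additional duty on C-581 from Belova: +17.9%. Applied ad valorem rate: 31% + 17.9% = 48.9%.
Duty = $262,420.08 × 48.9% = $128,323.42.
Line 2 (W-937, Galon, 2,225 units, $215,758.25):
Base rate for W-937 is 35%.
W-937 has an FTA preferential rate, but origin Galon is not Durova; base rate stands.
Duty = $215,758.25 × 35% = $75,515.39.
Line 3 (H-480, Durova, 3,026 pairs, $434,594.12):
Base rate for H-480 is 15% + $1.79/pair.
Origin Durova qualifies under the Narador–Durova agreement and H-480 is covered: preferential rate Free applies instead.
The additional-duty order on H-480 targets Belova, not Durova; it does not apply.
Duty = $434,594.12 × 0% = $0.00.
Total = $128,323.42 + $75,515.39 + $0.00 = $203,838.81.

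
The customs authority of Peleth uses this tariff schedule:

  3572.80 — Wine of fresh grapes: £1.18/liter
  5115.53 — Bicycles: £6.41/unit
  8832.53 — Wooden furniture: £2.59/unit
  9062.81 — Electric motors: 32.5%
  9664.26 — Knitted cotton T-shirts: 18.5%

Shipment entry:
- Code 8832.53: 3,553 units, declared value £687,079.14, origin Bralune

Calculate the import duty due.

Line 1 (8832.53, Bralune, 3,553 units, £687,079.14):
Base rate for 8832.53 is £2.59/unit.
Duty = 3,553 × £2.59 = £9,202.27.

£9,202.27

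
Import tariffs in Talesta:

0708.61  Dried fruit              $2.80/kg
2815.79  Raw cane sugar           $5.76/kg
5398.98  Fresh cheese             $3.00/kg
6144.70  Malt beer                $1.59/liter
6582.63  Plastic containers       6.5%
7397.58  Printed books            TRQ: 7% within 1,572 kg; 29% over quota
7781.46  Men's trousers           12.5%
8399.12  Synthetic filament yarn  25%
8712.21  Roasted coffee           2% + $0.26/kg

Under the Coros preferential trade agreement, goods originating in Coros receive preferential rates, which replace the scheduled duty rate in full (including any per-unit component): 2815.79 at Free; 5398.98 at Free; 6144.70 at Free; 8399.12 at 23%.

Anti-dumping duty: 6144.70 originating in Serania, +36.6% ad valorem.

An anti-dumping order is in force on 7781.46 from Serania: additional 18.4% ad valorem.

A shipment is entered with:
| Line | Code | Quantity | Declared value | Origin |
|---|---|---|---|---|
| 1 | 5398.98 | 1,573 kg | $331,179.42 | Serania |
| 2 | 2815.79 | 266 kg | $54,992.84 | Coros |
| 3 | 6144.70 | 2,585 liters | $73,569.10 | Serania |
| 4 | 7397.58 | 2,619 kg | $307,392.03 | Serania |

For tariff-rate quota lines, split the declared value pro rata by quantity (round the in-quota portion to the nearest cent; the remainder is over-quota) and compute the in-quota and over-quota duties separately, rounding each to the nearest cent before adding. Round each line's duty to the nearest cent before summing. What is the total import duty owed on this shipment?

$84,307.88

Line 1 (5398.98, Serania, 1,573 kg, $331,179.42):
Base rate for 5398.98 is $3.00/kg.
5398.98 has an FTA preferential rate, but origin Serania is not Coros; base rate stands.
Duty = 1,573 × $3.00 = $4,719.00.
Line 2 (2815.79, Coros, 266 kg, $54,992.84):
Base rate for 2815.79 is $5.76/kg.
Origin Coros qualifies under the Talesta–Coros agreement and 2815.79 is covered: preferential rate Free applies instead.
Duty = $54,992.84 × 0% = $0.00.
Line 3 (6144.70, Serania, 2,585 liters, $73,569.10):
Base rate for 6144.70 is $1.59/liter.
6144.70 has an FTA preferential rate, but origin Serania is not Coros; base rate stands.
Additional duty on 6144.70 from Serania: +36.6% ad valorem. Applied ad valorem rate = 36.6%.
Duty = $73,569.10 × 36.6% + 2,585 × $1.59 = $31,036.44.
Line 4 (7397.58, Serania, 2,619 kg, $307,392.03):
Code 7397.58 is under a tariff-rate quota (threshold 1,572 kg). In-quota: 1,572 kg at 7%; over-quota: 1,047 kg at 29%.
Pro-rata value split: in-quota = $307,392.03 × 1,572/2,619 = $184,505.64; over-quota = $307,392.03 − $184,505.64 = $122,886.39.
In-quota duty = $184,505.64 × 7% = $12,915.39. Over-quota duty = $122,886.39 × 29% = $35,637.05.
Line duty = $12,915.39 + $35,637.05 = $48,552.44.
Total = $4,719.00 + $0.00 + $31,036.44 + $48,552.44 = $84,307.88.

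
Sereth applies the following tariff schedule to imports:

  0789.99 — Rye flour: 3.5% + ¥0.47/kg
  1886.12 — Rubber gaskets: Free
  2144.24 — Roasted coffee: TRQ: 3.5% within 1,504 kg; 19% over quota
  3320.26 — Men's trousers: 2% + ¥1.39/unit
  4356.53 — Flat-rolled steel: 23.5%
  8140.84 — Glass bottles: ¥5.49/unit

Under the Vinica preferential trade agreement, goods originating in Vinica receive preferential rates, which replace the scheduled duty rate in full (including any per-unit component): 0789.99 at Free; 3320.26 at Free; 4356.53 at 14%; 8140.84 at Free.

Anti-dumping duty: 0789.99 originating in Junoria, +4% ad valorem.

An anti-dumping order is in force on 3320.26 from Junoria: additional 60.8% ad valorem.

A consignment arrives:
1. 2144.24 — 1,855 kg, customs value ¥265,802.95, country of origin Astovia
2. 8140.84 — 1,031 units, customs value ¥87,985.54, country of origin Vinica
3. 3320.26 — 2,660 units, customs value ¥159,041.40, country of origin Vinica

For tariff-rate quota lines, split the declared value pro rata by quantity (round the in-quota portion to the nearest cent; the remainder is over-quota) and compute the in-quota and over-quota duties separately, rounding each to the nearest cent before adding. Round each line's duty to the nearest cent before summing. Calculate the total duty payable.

¥17,098.80

Line 1 (2144.24, Astovia, 1,855 kg, ¥265,802.95):
Code 2144.24 is under a tariff-rate quota (threshold 1,504 kg). In-quota: 1,504 kg at 3.5%; over-quota: 351 kg at 19%.
Pro-rata value split: in-quota = ¥265,802.95 × 1,504/1,855 = ¥215,508.16; over-quota = ¥265,802.95 − ¥215,508.16 = ¥50,294.79.
In-quota duty = ¥215,508.16 × 3.5% = ¥7,542.79. Over-quota duty = ¥50,294.79 × 19% = ¥9,556.01.
Line duty = ¥7,542.79 + ¥9,556.01 = ¥17,098.80.
Line 2 (8140.84, Vinica, 1,031 units, ¥87,985.54):
Base rate for 8140.84 is ¥5.49/unit.
Origin Vinica qualifies under the Sereth–Vinica agreement and 8140.84 is covered: preferential rate Free applies instead.
Duty = ¥87,985.54 × 0% = ¥0.00.
Line 3 (3320.26, Vinica, 2,660 units, ¥159,041.40):
Base rate for 3320.26 is 2% + ¥1.39/unit.
Origin Vinica qualifies under the Sereth–Vinica agreement and 3320.26 is covered: preferential rate Free applies instead.
The additional-duty order on 3320.26 targets Junoria, not Vinica; it does not apply.
Duty = ¥159,041.40 × 0% = ¥0.00.
Total = ¥17,098.80 + ¥0.00 + ¥0.00 = ¥17,098.80.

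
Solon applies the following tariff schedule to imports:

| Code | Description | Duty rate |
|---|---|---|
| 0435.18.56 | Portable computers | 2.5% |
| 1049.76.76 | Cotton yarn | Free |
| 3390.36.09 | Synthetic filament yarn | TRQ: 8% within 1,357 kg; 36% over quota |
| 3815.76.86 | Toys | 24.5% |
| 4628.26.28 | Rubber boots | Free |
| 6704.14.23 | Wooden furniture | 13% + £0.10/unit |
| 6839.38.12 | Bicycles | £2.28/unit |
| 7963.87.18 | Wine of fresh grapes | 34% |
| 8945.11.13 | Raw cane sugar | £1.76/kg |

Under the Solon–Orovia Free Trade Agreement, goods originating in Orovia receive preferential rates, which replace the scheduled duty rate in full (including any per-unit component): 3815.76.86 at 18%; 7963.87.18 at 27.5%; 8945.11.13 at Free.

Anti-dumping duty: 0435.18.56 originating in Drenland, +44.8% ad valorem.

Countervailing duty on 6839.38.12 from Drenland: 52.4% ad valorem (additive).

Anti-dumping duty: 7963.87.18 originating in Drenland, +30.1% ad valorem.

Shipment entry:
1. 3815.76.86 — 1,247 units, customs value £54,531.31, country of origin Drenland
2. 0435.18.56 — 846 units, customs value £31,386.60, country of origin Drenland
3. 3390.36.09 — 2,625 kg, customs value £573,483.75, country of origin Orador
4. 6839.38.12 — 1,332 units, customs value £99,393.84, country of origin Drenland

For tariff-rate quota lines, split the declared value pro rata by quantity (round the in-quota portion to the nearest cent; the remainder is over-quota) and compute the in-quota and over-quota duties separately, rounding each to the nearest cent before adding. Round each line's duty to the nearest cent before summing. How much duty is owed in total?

£206,769.65

Line 1 (3815.76.86, Drenland, 1,247 units, £54,531.31):
Base rate for 3815.76.86 is 24.5%.
3815.76.86 has an FTA preferential rate, but origin Drenland is not Orovia; base rate stands.
Duty = £54,531.31 × 24.5% = £13,360.17.
Line 2 (0435.18.56, Drenland, 846 units, £31,386.60):
Base rate for 0435.18.56 is 2.5%.
Additional duty on 0435.18.56 from Drenland: +44.8%. Applied ad valorem rate: 2.5% + 44.8% = 47.3%.
Duty = £31,386.60 × 47.3% = £14,845.86.
Line 3 (3390.36.09, Orador, 2,625 kg, £573,483.75):
Code 3390.36.09 is under a tariff-rate quota (threshold 1,357 kg). In-quota: 1,357 kg at 8%; over-quota: 1,268 kg at 36%.
Pro-rata value split: in-quota = £573,483.75 × 1,357/2,625 = £296,463.79; over-quota = £573,483.75 − £296,463.79 = £277,019.96.
In-quota duty = £296,463.79 × 8% = £23,717.10. Over-quota duty = £277,019.96 × 36% = £99,727.19.
Line duty = £23,717.10 + £99,727.19 = £123,444.29.
Line 4 (6839.38.12, Drenland, 1,332 units, £99,393.84):
Base rate for 6839.38.12 is £2.28/unit.
Additional duty on 6839.38.12 from Drenland: +52.4% ad valorem. Applied ad valorem rate = 52.4%.
Duty = £99,393.84 × 52.4% + 1,332 × £2.28 = £55,119.33.
Total = £13,360.17 + £14,845.86 + £123,444.29 + £55,119.33 = £206,769.65.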